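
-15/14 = -1.07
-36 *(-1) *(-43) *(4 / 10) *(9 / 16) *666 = -1159839 / 5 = -231967.80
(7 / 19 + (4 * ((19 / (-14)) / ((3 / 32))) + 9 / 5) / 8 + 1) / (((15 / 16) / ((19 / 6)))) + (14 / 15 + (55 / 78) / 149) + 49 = 565094029 / 18304650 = 30.87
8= 8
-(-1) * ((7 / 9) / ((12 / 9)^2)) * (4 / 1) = 7 / 4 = 1.75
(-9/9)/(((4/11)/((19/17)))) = -209/68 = -3.07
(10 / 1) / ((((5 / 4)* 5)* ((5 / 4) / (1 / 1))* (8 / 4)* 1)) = 16 / 25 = 0.64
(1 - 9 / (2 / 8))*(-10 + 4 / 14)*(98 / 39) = 33320 / 39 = 854.36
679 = 679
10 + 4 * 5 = 30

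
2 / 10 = 1 / 5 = 0.20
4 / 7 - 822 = -5750 / 7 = -821.43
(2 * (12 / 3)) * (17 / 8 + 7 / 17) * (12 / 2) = 2070 / 17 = 121.76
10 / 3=3.33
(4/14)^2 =4/49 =0.08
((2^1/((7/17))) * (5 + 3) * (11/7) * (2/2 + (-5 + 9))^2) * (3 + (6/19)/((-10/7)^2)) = 4483512/931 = 4815.80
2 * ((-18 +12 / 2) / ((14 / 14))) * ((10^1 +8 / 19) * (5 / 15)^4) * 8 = -1408 / 57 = -24.70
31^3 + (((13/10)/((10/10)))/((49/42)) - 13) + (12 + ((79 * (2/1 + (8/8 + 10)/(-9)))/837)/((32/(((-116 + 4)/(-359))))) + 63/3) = 5643561263741/189304290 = 29812.12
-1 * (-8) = 8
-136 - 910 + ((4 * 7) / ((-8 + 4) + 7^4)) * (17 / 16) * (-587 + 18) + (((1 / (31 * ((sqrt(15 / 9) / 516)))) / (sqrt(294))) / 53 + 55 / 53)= -31447111 / 29892 + 258 * sqrt(10) / 57505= -1052.01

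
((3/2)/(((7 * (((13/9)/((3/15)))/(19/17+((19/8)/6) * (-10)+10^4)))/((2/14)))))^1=2823813/66640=42.37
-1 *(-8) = 8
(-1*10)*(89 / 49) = -890 / 49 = -18.16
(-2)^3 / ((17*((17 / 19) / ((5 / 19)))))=-40 / 289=-0.14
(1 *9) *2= 18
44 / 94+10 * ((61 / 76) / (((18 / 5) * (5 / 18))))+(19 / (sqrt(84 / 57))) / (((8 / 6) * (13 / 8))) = 57 * sqrt(133) / 91+15171 / 1786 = 15.72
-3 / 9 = -1 / 3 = -0.33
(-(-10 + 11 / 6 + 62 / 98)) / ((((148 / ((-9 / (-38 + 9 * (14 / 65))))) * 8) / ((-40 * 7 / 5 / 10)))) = -86385 / 9713536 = -0.01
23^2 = 529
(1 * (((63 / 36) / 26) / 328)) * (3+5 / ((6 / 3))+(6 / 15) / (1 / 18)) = 889 / 341120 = 0.00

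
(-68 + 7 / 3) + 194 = 385 / 3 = 128.33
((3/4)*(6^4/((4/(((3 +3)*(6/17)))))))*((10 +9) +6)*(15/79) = 3280500/1343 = 2442.67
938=938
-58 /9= -6.44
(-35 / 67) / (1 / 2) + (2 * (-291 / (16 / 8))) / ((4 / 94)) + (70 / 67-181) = -14039 / 2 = -7019.50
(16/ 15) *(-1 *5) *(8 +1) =-48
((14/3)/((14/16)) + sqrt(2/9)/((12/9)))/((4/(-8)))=-32/3-sqrt(2)/2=-11.37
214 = 214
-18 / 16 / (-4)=9 / 32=0.28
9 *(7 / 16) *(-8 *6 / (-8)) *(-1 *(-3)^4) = -15309 / 8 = -1913.62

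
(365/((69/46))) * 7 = 5110/3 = 1703.33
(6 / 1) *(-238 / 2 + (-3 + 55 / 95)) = -13842 / 19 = -728.53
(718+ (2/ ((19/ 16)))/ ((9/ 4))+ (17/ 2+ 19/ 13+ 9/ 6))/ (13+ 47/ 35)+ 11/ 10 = 145103839/ 2789865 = 52.01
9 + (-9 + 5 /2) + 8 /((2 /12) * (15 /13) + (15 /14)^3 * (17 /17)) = 824427 /101470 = 8.12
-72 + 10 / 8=-283 / 4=-70.75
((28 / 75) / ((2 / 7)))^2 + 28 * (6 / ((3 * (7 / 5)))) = 234604 / 5625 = 41.71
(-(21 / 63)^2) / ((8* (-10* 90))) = 1 / 64800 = 0.00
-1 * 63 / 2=-63 / 2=-31.50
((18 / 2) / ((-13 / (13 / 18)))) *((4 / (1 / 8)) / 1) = -16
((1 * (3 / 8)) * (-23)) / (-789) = 23 / 2104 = 0.01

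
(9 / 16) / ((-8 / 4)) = -9 / 32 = -0.28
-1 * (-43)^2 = -1849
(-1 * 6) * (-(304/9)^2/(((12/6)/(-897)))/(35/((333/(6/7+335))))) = -1022398208/11755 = -86975.60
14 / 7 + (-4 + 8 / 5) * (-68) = 826 / 5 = 165.20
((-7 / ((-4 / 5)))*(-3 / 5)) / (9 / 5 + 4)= -105 / 116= -0.91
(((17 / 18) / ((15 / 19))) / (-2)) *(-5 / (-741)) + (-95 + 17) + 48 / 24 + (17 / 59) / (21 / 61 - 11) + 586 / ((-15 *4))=-533035639 / 6212700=-85.80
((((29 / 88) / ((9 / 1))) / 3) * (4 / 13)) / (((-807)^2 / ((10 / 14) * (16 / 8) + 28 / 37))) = 0.00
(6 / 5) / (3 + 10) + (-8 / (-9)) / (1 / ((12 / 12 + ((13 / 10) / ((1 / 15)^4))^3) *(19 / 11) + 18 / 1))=2816320718935660309 / 6435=437656677379278.99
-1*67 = -67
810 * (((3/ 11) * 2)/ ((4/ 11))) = 1215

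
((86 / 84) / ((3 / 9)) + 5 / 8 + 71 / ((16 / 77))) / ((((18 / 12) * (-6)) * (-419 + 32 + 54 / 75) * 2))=967075 / 19468512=0.05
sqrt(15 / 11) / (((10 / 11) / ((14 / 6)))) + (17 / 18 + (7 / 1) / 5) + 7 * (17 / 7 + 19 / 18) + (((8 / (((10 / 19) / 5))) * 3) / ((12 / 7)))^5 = 7 * sqrt(165) / 30 + 624236938796 / 15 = 41615795922.73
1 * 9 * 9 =81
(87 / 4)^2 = 7569 / 16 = 473.06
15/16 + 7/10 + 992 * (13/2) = 515971/80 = 6449.64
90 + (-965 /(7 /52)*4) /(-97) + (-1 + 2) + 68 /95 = 24984527 /64505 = 387.33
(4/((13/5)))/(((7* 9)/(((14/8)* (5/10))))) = 5/234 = 0.02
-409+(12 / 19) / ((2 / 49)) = -7477 / 19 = -393.53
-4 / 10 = -2 / 5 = -0.40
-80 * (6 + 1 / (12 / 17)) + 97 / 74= -131429 / 222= -592.02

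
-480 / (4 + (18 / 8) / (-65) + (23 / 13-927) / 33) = 4118400 / 206537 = 19.94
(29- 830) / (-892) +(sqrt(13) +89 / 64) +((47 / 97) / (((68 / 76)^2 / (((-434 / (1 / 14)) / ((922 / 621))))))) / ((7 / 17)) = -65238800057029 / 10849417408 +sqrt(13) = -6009.51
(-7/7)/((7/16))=-16/7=-2.29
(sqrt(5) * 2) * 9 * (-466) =-8388 * sqrt(5) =-18756.14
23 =23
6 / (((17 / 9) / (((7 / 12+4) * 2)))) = 495 / 17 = 29.12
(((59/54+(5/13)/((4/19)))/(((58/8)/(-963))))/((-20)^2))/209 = -438593/94551600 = -0.00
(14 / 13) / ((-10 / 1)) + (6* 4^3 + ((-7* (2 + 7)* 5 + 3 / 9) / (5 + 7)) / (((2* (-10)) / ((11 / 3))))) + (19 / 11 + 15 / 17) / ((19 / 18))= 2439158824 / 6235515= 391.17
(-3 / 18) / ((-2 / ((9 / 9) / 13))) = 1 / 156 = 0.01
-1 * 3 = -3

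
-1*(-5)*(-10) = -50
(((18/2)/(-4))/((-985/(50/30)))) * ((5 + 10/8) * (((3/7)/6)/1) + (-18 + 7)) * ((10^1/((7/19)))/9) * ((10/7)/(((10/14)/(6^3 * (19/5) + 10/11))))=-429343/2156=-199.14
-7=-7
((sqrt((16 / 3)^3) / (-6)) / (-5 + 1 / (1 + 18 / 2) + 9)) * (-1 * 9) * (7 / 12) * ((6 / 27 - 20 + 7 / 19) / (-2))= 25.51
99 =99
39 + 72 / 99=437 / 11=39.73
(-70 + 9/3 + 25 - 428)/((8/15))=-3525/4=-881.25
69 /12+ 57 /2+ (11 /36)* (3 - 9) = 389 /12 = 32.42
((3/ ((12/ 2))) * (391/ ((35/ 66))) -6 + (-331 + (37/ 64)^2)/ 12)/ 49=192160697/ 28098560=6.84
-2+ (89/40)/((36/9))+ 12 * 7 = 13209/160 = 82.56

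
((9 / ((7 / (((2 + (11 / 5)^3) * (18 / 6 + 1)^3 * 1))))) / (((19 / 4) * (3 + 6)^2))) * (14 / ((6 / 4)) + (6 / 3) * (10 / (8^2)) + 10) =7951376 / 149625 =53.14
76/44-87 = -85.27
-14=-14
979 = 979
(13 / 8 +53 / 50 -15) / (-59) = 2463 / 11800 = 0.21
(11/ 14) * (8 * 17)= 748/ 7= 106.86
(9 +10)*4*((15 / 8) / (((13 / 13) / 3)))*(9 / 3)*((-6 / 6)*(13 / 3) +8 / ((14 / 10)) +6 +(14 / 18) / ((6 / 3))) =279015 / 28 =9964.82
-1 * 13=-13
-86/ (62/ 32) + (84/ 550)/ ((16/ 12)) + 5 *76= 5724153/ 17050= 335.73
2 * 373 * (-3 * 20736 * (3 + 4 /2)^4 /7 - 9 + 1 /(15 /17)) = -435067816196 /105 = -4143503011.39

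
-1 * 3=-3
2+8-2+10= 18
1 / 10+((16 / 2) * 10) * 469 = 37520.10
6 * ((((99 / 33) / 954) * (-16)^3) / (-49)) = 4096 / 2597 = 1.58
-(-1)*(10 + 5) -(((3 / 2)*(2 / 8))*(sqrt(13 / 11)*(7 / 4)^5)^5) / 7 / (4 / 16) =15 -97131684309947172101307*sqrt(143) / 2997145552015065088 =-387529.08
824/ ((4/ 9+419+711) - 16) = 3708/ 5015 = 0.74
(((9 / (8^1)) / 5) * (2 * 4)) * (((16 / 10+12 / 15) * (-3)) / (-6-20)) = 162 / 325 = 0.50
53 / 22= 2.41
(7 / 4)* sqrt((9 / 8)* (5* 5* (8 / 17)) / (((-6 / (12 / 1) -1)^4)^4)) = 2240* sqrt(17) / 37179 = 0.25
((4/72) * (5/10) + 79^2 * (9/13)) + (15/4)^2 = 8114713/1872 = 4334.78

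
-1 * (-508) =508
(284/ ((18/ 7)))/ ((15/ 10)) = 1988/ 27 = 73.63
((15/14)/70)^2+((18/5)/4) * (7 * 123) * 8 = 1190742381/192080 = 6199.20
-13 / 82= -0.16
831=831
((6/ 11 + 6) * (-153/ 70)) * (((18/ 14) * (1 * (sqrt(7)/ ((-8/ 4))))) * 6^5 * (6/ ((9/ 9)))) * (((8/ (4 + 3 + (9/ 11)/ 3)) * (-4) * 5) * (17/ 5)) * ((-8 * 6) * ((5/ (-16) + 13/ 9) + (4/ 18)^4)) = 2140887511296 * sqrt(7)/ 1225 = 4623882399.88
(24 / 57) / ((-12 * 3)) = -2 / 171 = -0.01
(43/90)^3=79507/729000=0.11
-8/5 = -1.60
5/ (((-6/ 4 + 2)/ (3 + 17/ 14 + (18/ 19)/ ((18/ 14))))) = 6585/ 133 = 49.51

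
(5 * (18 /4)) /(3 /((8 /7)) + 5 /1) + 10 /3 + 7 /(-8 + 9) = 2431 /183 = 13.28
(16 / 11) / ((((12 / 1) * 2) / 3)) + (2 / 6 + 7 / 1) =248 / 33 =7.52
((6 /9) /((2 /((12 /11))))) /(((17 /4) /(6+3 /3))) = 112 /187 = 0.60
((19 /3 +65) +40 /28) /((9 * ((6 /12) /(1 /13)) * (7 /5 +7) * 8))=955 /51597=0.02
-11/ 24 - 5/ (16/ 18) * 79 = -2669/ 6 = -444.83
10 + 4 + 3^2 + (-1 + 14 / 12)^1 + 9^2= 625 / 6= 104.17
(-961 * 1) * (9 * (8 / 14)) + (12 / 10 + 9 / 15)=-172917 / 35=-4940.49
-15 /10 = -3 /2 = -1.50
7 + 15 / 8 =71 / 8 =8.88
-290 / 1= -290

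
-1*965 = -965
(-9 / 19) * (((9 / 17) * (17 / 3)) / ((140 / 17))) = -459 / 2660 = -0.17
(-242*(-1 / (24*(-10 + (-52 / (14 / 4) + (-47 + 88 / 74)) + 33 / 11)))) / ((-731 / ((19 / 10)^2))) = 11313379 / 15373807200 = 0.00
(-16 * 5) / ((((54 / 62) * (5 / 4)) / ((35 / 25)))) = -13888 / 135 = -102.87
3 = 3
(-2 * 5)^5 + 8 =-99992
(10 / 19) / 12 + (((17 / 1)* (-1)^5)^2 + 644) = 106367 / 114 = 933.04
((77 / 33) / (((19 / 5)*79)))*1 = 35 / 4503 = 0.01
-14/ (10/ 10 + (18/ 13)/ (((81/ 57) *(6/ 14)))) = -1638/ 383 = -4.28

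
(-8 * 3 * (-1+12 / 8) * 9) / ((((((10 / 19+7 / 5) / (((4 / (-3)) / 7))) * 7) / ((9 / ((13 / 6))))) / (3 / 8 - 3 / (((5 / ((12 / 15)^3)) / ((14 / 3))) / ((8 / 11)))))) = -226042164 / 53428375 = -4.23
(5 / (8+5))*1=5 / 13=0.38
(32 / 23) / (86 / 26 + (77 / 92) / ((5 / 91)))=8320 / 110871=0.08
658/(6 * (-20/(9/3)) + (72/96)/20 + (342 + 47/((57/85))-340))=3000480/146491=20.48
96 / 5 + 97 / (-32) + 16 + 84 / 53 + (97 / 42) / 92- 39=-21385367 / 4095840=-5.22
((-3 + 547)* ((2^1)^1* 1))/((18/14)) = 7616/9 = 846.22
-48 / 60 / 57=-4 / 285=-0.01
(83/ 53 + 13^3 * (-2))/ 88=-232799/ 4664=-49.91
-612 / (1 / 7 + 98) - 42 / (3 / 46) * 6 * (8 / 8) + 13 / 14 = -3869.31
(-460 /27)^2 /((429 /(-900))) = -21160000 /34749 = -608.94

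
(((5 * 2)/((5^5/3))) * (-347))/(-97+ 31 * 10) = -694/44375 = -0.02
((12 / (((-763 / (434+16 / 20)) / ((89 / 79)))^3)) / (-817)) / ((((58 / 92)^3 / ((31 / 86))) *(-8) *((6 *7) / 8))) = -21856661589580785858496 / 164190281166421827011403625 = -0.00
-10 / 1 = -10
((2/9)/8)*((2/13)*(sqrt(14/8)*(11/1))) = 11*sqrt(7)/468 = 0.06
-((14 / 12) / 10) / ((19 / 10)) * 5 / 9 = -35 / 1026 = -0.03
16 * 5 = 80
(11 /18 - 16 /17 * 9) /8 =-2405 /2448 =-0.98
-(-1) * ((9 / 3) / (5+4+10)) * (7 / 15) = 7 / 95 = 0.07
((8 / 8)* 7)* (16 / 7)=16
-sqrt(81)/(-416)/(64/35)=315/26624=0.01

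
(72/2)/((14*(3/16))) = 96/7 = 13.71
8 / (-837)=-8 / 837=-0.01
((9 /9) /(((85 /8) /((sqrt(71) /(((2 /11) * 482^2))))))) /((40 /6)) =33 * sqrt(71) /98737700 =0.00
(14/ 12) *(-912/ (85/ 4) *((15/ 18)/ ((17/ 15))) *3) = -110.45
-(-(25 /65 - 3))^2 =-1156 /169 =-6.84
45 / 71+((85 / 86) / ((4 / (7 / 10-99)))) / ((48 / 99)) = -38658513 / 781568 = -49.46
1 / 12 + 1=13 / 12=1.08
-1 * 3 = -3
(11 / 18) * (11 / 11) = 11 / 18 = 0.61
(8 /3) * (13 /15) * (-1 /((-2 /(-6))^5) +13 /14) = -176228 /315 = -559.45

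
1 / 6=0.17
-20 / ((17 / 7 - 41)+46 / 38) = 2660 / 4969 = 0.54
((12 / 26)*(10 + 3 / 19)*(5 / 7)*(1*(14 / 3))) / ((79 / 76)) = 15440 / 1027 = 15.03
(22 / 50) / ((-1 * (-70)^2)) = -0.00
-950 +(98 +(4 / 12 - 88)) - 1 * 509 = -4346 / 3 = -1448.67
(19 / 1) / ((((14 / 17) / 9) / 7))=2907 / 2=1453.50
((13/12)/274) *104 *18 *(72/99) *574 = 4656288/1507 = 3089.77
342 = 342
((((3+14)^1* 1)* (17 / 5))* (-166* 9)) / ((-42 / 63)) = 647649 / 5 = 129529.80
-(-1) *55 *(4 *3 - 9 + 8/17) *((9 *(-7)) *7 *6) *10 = -5050747.06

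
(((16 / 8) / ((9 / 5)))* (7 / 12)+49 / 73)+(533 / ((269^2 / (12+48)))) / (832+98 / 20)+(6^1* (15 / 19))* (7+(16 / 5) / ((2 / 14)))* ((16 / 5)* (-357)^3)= -4598426175905755402102489 / 226787102878410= -20276400719.19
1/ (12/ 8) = 2/ 3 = 0.67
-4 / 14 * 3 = -6 / 7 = -0.86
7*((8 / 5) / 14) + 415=415.80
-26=-26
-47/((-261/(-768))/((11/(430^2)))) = -0.01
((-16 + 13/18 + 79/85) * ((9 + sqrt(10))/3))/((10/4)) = -23.27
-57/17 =-3.35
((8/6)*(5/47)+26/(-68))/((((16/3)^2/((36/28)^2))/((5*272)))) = -1400895/73696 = -19.01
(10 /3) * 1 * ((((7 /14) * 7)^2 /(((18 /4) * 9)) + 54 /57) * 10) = 41.66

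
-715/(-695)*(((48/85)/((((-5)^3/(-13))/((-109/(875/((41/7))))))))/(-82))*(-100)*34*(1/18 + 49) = -89.67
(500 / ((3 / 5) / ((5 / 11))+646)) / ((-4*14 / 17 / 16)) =-425000 / 113281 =-3.75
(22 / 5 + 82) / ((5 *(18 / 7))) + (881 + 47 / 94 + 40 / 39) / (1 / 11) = 18943279 / 1950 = 9714.50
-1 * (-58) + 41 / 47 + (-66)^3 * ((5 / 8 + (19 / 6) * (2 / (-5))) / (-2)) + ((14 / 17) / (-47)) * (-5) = -736512927 / 7990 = -92179.34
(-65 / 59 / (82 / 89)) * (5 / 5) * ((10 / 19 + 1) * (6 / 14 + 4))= -5200715 / 643454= -8.08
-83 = -83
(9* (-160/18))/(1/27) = -2160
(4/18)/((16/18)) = 1/4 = 0.25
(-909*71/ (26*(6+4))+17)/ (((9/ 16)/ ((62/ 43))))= -14909512/ 25155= -592.71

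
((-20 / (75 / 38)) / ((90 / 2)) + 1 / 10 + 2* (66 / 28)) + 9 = 128417 / 9450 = 13.59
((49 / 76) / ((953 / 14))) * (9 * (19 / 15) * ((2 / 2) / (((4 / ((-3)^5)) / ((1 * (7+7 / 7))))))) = -250047 / 4765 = -52.48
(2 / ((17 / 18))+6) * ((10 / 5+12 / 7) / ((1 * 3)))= 1196 / 119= 10.05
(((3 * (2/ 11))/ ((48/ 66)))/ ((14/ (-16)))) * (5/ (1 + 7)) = -15/ 28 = -0.54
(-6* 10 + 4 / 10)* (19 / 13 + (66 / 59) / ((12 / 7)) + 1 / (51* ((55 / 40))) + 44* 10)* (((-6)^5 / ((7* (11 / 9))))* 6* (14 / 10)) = 1587017064969792 / 7888595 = 201178671.86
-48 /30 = -8 /5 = -1.60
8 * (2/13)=1.23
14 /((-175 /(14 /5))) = -28 /125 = -0.22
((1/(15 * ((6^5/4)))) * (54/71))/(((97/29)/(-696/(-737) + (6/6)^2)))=41557/2740888260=0.00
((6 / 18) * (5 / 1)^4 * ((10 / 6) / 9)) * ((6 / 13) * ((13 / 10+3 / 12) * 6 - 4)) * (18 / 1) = 66250 / 39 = 1698.72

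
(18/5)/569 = 18/2845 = 0.01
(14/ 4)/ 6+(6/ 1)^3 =2599/ 12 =216.58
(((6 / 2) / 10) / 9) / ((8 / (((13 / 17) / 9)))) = 13 / 36720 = 0.00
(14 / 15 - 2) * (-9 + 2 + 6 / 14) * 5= 736 / 21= 35.05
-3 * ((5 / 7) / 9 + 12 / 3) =-257 / 21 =-12.24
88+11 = 99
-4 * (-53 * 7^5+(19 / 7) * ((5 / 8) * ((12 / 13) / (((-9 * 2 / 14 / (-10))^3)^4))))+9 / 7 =-2629814043134054174432653 / 8567029273257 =-306969190748.93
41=41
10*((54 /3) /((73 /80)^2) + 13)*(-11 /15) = -4058494 /15987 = -253.86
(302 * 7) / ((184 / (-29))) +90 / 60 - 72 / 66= -336769 / 1012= -332.78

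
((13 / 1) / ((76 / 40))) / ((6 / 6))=130 / 19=6.84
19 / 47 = 0.40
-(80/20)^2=-16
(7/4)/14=1/8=0.12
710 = 710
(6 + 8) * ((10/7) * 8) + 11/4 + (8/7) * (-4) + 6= 4597/28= 164.18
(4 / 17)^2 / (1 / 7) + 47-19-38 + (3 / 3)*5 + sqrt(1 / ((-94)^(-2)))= 25833 / 289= 89.39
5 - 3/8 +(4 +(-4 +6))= 85/8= 10.62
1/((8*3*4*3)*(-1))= -1/288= -0.00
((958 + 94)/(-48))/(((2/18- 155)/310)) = 122295/2788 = 43.86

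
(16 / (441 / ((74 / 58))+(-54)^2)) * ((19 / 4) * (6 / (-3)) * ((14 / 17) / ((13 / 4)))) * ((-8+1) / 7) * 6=629888 / 8890167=0.07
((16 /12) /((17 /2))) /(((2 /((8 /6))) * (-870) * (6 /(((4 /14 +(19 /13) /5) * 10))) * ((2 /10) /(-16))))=33664 /3633903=0.01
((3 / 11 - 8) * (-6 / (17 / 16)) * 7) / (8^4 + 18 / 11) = 1680 / 22537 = 0.07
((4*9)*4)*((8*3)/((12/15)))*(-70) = -302400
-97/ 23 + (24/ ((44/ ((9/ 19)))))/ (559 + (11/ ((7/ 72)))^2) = -13271759957/ 3146926585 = -4.22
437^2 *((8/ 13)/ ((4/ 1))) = 381938/ 13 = 29379.85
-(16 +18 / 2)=-25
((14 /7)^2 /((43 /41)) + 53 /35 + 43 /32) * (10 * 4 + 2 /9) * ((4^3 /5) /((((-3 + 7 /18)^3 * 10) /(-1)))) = 75374664048 /3906340375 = 19.30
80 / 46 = 40 / 23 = 1.74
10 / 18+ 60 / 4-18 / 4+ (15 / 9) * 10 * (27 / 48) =20.43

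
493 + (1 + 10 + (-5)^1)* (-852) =-4619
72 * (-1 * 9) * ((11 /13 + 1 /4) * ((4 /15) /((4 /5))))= -3078 /13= -236.77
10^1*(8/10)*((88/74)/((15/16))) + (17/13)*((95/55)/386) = 10.15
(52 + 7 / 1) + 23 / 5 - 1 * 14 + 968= 5088 / 5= 1017.60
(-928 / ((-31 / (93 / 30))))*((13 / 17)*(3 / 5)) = 18096 / 425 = 42.58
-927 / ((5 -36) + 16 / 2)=927 / 23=40.30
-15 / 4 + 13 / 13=-11 / 4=-2.75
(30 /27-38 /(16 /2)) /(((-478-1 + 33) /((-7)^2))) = 6419 /16056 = 0.40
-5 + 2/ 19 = -93/ 19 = -4.89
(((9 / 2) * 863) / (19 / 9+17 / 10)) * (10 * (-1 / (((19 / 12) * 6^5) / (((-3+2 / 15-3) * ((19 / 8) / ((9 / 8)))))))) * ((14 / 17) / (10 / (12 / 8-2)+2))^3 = -94930 / 96702579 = -0.00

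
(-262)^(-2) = 1 / 68644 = 0.00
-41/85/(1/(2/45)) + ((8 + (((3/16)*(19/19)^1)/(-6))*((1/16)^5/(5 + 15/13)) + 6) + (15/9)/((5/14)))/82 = 34722663094567/168389561548800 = 0.21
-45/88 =-0.51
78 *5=390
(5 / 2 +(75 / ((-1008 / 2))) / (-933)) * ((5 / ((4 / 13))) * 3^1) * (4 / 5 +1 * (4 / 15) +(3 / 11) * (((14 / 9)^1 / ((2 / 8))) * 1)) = 96795595 / 287364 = 336.84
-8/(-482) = 4/241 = 0.02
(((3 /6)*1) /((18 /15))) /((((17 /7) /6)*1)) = 35 /34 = 1.03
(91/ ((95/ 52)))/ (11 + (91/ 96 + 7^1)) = 454272/ 172805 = 2.63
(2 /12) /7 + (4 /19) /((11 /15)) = 2729 /8778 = 0.31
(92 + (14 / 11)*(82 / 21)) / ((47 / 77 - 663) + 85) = -22400 / 133377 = -0.17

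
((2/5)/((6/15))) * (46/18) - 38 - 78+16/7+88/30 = -34091/315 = -108.23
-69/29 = -2.38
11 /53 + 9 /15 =214 /265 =0.81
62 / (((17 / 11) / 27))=18414 / 17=1083.18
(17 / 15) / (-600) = -17 / 9000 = -0.00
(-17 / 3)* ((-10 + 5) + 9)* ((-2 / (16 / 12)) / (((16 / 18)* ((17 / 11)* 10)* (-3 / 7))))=-231 / 40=-5.78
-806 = -806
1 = 1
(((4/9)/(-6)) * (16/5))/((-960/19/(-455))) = -1729/810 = -2.13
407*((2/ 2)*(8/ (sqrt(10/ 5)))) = 1628*sqrt(2) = 2302.34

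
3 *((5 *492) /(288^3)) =205 /663552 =0.00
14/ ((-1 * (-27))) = 14/ 27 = 0.52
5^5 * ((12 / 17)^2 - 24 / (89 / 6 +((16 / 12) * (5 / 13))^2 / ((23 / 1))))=-3495.19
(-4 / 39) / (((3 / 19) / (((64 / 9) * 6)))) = -9728 / 351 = -27.72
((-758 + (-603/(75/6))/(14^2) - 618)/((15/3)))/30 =-3371803/367500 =-9.17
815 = 815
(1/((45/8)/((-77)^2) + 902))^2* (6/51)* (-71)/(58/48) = -7667300078592/902409757607763733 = -0.00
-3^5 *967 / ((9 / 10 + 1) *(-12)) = 10306.18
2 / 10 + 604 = 3021 / 5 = 604.20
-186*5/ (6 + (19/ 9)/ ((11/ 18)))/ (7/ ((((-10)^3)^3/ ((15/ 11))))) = 937750000000/ 91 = 10304945054.95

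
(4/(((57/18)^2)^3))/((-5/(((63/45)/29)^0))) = -186624/235229405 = -0.00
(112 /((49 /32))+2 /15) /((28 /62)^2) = 3696967 /10290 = 359.28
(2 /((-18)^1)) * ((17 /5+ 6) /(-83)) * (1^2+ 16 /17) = 517 /21165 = 0.02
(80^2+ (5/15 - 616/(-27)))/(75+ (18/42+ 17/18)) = 84.10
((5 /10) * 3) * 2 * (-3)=-9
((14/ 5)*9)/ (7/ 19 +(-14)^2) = 342/ 2665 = 0.13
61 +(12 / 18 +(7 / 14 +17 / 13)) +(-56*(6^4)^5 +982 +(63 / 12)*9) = -31940200132389987871 / 156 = -204744872643525563.28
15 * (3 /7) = 45 /7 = 6.43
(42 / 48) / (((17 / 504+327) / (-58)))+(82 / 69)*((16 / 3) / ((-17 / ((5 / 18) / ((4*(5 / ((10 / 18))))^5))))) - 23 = -456799474092674693 / 19727742104395200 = -23.16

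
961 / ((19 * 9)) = 961 / 171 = 5.62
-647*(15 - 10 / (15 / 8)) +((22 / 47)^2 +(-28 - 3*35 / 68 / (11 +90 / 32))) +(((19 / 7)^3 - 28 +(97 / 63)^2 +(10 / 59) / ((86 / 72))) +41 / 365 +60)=-1329689919715960055822 / 213515487090527895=-6227.60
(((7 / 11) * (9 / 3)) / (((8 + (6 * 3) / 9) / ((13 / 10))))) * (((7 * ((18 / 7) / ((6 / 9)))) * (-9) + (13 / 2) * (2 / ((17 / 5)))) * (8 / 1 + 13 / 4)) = -4995081 / 7480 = -667.79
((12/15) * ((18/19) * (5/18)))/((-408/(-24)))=4/323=0.01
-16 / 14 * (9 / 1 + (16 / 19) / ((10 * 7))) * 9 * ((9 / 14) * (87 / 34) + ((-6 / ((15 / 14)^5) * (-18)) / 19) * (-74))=27462.38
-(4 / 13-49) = 633 / 13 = 48.69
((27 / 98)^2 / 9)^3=531441 / 885842380864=0.00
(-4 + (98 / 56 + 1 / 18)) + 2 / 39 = -1003 / 468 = -2.14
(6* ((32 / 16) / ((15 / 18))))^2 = 5184 / 25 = 207.36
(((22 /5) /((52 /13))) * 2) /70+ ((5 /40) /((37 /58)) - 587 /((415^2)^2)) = 6987050701093 /30729262847500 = 0.23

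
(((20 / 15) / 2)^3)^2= 64 / 729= 0.09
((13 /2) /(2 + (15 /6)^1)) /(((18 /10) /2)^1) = 130 /81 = 1.60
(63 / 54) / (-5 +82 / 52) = -0.34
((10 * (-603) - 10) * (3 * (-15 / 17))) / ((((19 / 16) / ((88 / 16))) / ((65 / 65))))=23918400 / 323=74050.77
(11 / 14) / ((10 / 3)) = 33 / 140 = 0.24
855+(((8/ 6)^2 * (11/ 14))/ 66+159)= 191650/ 189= 1014.02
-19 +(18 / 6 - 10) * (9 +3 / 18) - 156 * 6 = -6115 / 6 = -1019.17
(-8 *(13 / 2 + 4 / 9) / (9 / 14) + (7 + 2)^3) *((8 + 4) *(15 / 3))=1040980 / 27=38554.81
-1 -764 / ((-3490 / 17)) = 4749 / 1745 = 2.72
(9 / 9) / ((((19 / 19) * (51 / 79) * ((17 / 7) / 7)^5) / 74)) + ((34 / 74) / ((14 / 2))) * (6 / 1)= 427707115260500 / 18754891113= 22805.10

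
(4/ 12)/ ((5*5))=1/ 75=0.01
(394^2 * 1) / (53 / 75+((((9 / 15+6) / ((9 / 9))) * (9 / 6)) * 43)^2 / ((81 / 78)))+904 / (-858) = -1842295748 / 11229675171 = -0.16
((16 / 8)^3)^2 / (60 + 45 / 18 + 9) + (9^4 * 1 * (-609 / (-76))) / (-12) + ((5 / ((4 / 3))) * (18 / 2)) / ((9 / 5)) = -189605257 / 43472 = -4361.55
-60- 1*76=-136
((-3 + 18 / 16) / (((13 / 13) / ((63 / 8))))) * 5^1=-4725 / 64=-73.83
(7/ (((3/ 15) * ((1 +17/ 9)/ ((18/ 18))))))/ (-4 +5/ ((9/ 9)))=315/ 26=12.12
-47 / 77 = -0.61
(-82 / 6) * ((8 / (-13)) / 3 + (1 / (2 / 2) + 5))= -9266 / 117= -79.20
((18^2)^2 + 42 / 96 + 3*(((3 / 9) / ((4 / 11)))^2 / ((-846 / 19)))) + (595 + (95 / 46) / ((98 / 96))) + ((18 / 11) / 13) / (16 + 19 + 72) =73928153842450273 / 700253570016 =105573.41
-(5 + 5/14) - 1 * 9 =-201/14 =-14.36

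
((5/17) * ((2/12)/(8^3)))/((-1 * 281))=-5/14674944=-0.00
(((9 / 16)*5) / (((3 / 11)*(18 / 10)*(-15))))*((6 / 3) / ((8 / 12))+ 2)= -275 / 144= -1.91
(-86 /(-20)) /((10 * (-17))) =-43 /1700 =-0.03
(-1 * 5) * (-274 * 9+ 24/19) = 12323.68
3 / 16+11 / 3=185 / 48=3.85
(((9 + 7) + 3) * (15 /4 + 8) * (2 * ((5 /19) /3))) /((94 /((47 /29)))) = 235 /348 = 0.68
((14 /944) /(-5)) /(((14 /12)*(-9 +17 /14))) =21 /64310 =0.00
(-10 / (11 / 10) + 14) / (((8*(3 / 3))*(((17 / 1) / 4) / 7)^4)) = 4148928 / 918731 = 4.52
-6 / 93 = -2 / 31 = -0.06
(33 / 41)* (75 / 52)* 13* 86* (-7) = -744975 / 82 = -9085.06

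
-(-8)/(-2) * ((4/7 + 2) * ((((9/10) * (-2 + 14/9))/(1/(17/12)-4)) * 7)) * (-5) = 306/7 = 43.71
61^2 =3721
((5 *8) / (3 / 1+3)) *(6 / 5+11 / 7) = 388 / 21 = 18.48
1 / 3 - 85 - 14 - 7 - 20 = -377 / 3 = -125.67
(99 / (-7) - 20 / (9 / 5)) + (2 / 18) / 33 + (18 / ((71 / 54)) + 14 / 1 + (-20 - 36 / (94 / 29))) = -198879752 / 6937623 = -28.67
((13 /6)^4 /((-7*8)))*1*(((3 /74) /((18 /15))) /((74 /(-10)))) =0.00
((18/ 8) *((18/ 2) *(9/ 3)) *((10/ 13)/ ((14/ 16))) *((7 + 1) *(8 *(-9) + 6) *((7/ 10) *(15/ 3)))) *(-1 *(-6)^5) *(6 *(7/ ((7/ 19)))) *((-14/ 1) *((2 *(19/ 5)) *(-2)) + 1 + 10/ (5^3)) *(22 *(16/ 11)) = -38921669223579648/ 65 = -598794911131994.58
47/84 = 0.56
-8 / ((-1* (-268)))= -2 / 67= -0.03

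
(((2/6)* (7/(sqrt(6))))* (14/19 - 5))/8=-63* sqrt(6)/304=-0.51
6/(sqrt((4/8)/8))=24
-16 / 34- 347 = -5907 / 17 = -347.47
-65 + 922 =857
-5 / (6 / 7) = -35 / 6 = -5.83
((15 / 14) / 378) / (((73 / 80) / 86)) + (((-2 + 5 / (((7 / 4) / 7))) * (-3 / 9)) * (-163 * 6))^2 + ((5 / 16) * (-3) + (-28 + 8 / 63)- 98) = 17736178320337 / 515088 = 34433297.46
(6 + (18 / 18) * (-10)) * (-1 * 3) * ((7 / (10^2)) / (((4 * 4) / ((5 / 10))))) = 21 / 800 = 0.03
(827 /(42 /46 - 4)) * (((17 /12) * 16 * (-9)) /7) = 3880284 /497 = 7807.41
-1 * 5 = -5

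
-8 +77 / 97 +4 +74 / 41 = -5573 / 3977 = -1.40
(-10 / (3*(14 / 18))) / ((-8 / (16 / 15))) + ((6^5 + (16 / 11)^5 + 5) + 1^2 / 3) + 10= 26374795226 / 3382071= 7798.42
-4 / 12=-1 / 3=-0.33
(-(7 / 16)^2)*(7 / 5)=-343 / 1280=-0.27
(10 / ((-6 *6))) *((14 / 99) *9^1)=-35 / 99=-0.35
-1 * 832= -832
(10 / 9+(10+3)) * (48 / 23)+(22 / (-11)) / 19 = 38470 / 1311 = 29.34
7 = 7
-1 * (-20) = 20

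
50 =50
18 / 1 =18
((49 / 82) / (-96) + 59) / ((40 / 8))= 464399 / 39360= 11.80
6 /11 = 0.55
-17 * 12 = -204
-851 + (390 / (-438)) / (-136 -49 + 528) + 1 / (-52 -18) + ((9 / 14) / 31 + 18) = -3232895521 / 3881045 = -833.00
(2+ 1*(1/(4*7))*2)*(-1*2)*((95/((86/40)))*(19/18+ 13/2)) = -3746800/2709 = -1383.09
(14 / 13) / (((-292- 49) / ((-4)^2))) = -224 / 4433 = -0.05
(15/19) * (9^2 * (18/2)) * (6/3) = 21870/19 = 1151.05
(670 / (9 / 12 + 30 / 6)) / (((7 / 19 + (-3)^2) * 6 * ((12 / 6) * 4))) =6365 / 24564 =0.26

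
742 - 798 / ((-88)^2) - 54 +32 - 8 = 2756465 / 3872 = 711.90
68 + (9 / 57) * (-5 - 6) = 1259 / 19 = 66.26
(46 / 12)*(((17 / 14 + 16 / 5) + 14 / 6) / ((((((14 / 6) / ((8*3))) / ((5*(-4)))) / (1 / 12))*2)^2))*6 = 3910920 / 343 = 11402.10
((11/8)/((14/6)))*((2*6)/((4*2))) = 99/112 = 0.88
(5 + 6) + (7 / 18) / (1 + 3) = 799 / 72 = 11.10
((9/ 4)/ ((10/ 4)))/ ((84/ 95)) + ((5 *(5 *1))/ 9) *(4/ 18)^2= 47153/ 40824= 1.16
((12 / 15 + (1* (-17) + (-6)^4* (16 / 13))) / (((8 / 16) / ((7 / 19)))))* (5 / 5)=1436778 / 1235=1163.38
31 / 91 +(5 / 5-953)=-86601 / 91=-951.66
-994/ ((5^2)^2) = -994/ 625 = -1.59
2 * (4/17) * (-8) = -64/17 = -3.76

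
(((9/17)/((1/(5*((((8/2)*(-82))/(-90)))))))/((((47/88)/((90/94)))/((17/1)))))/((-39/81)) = -17534880/28717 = -610.61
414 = 414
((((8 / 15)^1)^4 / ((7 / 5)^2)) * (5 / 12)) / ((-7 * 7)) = -1024 / 2917215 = -0.00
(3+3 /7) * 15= 360 /7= 51.43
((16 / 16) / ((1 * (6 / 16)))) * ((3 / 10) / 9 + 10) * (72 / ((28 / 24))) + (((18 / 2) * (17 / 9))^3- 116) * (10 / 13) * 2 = 45156 / 5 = 9031.20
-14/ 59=-0.24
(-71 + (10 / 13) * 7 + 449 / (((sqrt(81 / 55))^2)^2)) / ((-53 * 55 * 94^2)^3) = -1507549 / 182182308950583294720939000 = -0.00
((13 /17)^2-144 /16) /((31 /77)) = -187264 /8959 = -20.90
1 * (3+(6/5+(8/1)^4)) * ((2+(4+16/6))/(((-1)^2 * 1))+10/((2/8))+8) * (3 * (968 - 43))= 644756450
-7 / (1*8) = -7 / 8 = -0.88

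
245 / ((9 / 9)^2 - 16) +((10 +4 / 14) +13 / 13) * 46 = 10559 / 21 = 502.81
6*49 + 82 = 376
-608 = -608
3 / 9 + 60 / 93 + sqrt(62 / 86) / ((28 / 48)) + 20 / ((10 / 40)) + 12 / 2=12*sqrt(1333) / 301 + 8089 / 93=88.43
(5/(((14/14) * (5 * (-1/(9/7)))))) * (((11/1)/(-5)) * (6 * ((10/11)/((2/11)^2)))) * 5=2333.57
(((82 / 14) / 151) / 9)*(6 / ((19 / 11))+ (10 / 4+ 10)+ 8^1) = 37351 / 361494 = 0.10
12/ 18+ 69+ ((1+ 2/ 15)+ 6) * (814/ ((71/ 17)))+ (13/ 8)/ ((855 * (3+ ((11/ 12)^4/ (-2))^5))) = 3617642747272754104085393583923/ 2477898571593768973849342775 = 1459.96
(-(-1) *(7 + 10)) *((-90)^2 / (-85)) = -1620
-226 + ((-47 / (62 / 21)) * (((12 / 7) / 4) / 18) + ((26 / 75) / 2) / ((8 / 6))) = -175343 / 775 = -226.25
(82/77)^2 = 6724/5929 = 1.13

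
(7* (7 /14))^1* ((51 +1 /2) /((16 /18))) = 202.78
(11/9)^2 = 121/81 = 1.49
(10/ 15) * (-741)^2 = 366054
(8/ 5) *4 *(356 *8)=91136/ 5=18227.20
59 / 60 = 0.98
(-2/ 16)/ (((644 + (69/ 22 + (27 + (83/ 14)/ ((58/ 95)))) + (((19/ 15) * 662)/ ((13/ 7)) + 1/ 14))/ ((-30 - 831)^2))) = -7873100235/ 96469994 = -81.61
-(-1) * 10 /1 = 10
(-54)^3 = -157464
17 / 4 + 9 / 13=4.94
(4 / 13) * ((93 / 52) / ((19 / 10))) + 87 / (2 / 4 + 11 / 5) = 939560 / 28899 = 32.51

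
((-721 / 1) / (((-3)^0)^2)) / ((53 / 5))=-3605 / 53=-68.02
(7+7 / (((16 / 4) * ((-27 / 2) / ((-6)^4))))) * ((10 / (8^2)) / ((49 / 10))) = -575 / 112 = -5.13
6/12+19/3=41/6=6.83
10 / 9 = 1.11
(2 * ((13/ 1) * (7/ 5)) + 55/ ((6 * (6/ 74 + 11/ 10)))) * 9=868431/ 2185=397.45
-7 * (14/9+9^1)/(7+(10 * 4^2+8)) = -19/45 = -0.42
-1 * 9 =-9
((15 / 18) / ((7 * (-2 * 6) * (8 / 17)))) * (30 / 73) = -425 / 49056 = -0.01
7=7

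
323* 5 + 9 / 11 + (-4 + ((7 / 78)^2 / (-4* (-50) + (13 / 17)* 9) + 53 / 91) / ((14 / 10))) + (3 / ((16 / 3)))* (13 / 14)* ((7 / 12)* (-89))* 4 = 138745988266807 / 92265709536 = 1503.77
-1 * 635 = -635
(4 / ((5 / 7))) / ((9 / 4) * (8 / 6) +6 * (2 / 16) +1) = 1.18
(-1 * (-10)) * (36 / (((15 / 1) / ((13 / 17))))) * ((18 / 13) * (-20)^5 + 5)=-1382398440 / 17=-81317555.29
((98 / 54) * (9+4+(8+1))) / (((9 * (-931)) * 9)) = -22 / 41553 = -0.00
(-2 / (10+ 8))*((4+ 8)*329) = -1316 / 3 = -438.67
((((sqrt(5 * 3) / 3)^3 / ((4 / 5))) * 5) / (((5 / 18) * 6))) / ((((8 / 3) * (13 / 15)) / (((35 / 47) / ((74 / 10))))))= 65625 * sqrt(15) / 723424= 0.35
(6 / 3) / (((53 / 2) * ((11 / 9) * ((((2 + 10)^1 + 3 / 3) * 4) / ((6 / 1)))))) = 54 / 7579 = 0.01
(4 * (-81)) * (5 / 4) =-405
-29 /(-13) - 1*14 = -153 /13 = -11.77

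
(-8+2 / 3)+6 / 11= -224 / 33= -6.79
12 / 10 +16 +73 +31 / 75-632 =-40604 / 75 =-541.39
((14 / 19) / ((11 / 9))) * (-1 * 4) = -2.41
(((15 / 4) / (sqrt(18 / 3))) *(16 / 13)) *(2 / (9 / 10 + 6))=200 *sqrt(6) / 897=0.55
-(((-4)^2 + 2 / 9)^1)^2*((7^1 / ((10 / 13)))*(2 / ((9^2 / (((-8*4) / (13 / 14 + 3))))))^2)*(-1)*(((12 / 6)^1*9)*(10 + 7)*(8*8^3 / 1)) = 108435626390454272 / 893116125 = 121412684.59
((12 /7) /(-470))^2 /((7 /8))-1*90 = -1704795462 /18942175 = -90.00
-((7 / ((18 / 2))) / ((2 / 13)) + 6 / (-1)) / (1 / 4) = 34 / 9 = 3.78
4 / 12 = 1 / 3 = 0.33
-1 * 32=-32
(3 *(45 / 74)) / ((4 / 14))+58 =9529 / 148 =64.39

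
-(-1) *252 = 252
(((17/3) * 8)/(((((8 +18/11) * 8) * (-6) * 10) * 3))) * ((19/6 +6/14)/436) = -28237/1048178880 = -0.00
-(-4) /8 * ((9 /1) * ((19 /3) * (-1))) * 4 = -114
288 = 288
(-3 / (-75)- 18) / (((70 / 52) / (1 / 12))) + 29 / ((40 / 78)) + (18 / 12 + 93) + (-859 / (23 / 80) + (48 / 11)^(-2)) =-131584750859 / 46368000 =-2837.84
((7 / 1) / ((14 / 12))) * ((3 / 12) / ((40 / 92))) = 69 / 20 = 3.45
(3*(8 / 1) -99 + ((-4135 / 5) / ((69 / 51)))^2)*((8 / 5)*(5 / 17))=1580926448 / 8993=175795.22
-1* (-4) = 4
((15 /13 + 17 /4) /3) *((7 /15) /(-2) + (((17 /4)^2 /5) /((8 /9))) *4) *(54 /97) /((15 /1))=1.07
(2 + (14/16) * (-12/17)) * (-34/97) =-47/97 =-0.48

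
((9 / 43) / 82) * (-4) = -18 / 1763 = -0.01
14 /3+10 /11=184 /33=5.58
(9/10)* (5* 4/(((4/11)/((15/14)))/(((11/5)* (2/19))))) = 3267/266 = 12.28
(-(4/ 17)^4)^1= -256/ 83521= -0.00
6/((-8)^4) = 3/2048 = 0.00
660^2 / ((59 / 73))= 31798800 / 59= 538962.71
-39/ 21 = -13/ 7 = -1.86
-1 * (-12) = 12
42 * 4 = 168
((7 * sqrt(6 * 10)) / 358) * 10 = 70 * sqrt(15) / 179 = 1.51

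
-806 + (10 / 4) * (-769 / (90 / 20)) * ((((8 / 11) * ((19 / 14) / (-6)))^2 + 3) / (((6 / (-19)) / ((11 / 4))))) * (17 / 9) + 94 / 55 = 965106473981 / 47151720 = 20468.11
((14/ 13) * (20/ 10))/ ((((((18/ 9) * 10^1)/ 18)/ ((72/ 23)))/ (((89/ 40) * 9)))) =908334/ 7475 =121.52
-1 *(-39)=39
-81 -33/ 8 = -681/ 8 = -85.12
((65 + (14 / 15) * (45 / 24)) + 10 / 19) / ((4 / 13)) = 66469 / 304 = 218.65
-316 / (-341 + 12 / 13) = 4108 / 4421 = 0.93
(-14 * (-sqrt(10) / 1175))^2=392 / 276125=0.00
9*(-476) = -4284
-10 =-10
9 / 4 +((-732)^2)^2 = 1148429435913 / 4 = 287107358978.25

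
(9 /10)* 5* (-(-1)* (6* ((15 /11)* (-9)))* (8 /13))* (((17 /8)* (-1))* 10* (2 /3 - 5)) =-206550 /11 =-18777.27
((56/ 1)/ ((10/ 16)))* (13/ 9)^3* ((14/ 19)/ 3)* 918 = 468505856/ 7695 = 60884.45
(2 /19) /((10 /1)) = 1 /95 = 0.01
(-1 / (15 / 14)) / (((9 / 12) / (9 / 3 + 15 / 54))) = -1652 / 405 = -4.08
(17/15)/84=17/1260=0.01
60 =60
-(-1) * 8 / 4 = 2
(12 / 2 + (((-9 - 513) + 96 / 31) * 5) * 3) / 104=-30138 / 403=-74.78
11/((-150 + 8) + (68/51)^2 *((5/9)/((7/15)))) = -2079/26438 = -0.08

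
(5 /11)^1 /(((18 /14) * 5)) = 7 /99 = 0.07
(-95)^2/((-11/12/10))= -1083000/11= -98454.55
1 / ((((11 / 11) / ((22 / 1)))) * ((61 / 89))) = 32.10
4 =4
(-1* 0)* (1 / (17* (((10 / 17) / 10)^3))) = 0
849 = 849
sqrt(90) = 3 * sqrt(10) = 9.49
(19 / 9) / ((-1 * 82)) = -19 / 738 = -0.03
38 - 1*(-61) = 99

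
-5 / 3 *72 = -120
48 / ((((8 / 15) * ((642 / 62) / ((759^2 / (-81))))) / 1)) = -19842790 / 321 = -61815.55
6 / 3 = 2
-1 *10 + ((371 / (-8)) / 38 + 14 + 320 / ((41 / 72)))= 7038805 / 12464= 564.73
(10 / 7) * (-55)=-550 / 7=-78.57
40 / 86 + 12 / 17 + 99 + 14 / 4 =151567 / 1462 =103.67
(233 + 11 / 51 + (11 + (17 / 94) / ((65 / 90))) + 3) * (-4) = -30845164 / 31161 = -989.86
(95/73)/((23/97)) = 9215/1679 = 5.49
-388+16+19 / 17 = -6305 / 17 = -370.88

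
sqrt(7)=2.65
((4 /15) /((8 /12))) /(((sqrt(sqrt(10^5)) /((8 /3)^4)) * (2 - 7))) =-2048 * 10^(3 /4) /50625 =-0.23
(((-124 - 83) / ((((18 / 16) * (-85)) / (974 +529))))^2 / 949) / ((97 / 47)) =3594607409088 / 665082925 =5404.75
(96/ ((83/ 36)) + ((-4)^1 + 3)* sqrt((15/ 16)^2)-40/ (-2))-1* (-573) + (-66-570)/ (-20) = 4418927/ 6640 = 665.50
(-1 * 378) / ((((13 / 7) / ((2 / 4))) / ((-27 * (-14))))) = -500094 / 13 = -38468.77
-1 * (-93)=93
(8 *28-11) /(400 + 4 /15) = 0.53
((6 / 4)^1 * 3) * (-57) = -513 / 2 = -256.50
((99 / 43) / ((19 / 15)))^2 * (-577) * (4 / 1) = -5089659300 / 667489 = -7625.08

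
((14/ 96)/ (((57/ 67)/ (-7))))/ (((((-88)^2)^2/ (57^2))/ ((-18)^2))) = -5052537/ 239878144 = -0.02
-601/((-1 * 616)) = 601/616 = 0.98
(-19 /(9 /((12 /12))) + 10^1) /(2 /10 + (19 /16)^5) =372244480 /120861639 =3.08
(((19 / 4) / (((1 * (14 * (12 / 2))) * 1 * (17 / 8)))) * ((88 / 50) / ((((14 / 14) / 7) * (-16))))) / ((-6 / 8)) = 209 / 7650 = 0.03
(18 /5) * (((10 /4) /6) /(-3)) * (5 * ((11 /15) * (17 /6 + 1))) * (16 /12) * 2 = -506 /27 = -18.74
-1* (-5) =5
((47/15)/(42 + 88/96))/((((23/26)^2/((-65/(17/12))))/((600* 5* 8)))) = -95163494400/926279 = -102737.40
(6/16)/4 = 3/32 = 0.09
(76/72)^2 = 361/324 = 1.11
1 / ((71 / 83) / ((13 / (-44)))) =-1079 / 3124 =-0.35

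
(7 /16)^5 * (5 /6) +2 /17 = 14011507 /106954752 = 0.13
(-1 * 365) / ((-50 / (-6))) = -219 / 5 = -43.80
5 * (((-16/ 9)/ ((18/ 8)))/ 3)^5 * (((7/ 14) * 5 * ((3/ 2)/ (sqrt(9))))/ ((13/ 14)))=-93952409600/ 11014751922759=-0.01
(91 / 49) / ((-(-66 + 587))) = -13 / 3647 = -0.00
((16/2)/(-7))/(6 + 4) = -0.11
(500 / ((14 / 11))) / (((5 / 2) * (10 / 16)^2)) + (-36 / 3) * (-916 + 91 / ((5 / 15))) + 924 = 63296 / 7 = 9042.29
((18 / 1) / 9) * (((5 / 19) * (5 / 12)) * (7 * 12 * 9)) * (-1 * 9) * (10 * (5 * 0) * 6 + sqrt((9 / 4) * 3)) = -42525 * sqrt(3) / 19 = -3876.60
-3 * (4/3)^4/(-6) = 1.58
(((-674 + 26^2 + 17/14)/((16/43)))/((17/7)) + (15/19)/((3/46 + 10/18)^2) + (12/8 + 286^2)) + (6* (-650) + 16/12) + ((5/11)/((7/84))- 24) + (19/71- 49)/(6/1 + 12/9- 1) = 124568127193199323/1599525013152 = 77878.20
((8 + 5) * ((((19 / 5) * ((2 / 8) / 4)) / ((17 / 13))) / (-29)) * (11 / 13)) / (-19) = 143 / 39440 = 0.00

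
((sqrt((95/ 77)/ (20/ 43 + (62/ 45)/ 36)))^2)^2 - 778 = -1407042637585318/ 1822610701681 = -771.99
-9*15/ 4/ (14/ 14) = -135/ 4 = -33.75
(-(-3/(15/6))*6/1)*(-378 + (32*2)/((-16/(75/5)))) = -15768/5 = -3153.60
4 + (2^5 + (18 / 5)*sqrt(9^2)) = 68.40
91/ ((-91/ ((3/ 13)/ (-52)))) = 3/ 676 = 0.00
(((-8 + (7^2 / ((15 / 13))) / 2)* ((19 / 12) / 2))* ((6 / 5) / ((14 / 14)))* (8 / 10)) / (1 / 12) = 15086 / 125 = 120.69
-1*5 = -5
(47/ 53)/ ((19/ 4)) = 188/ 1007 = 0.19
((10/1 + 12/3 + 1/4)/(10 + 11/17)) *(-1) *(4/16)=-969/2896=-0.33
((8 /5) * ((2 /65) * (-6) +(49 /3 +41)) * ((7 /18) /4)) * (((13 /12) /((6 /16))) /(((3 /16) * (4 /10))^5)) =10822224.53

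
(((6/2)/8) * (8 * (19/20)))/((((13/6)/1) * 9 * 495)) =19/64350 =0.00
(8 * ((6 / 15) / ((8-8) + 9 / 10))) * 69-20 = 225.33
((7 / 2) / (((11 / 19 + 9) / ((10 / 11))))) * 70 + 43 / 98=331999 / 14014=23.69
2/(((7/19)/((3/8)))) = 57/28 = 2.04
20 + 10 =30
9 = 9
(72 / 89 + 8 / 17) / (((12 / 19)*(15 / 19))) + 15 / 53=10281647 / 3608505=2.85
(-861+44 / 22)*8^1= -6872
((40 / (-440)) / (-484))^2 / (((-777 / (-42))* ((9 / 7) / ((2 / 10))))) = 7 / 23597192520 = 0.00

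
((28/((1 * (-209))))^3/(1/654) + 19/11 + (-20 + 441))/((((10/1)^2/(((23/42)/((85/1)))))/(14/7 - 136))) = -987488143737/271597537750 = -3.64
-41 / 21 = -1.95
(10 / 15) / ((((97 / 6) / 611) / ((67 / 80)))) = 40937 / 1940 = 21.10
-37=-37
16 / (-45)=-16 / 45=-0.36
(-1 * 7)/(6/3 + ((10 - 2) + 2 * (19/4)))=-14/39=-0.36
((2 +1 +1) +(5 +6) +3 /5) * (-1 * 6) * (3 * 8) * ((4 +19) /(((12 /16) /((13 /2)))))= -2238912 /5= -447782.40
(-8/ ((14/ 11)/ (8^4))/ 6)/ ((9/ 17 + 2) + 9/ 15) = -3829760/ 2793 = -1371.20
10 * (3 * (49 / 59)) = 1470 / 59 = 24.92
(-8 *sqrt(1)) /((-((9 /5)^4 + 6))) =5000 /10311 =0.48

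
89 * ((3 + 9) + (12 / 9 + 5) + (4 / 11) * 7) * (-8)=-490568 / 33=-14865.70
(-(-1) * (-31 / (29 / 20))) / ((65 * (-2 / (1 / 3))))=62 / 1131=0.05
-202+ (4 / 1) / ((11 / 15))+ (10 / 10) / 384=-830197 / 4224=-196.54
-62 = -62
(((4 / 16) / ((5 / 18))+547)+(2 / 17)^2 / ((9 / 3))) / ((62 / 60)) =4750333 / 8959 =530.23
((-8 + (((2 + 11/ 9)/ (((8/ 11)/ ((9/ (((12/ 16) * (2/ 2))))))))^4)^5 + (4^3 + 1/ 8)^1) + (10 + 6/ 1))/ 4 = 119073100208749693121158449751541919839618927871745/ 14624633760251904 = 8141954332721608083328067000000000.00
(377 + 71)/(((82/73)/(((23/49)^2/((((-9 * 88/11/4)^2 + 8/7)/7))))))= 308936/163303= 1.89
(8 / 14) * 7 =4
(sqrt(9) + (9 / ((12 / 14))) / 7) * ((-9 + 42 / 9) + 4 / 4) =-15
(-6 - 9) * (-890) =13350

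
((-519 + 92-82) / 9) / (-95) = 509 / 855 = 0.60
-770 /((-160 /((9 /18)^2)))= 77 /64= 1.20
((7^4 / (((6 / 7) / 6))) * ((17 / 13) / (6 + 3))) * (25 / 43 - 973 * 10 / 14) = -8531569340 / 5031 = -1695799.91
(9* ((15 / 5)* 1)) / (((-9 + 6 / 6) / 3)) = -10.12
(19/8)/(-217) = -19/1736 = -0.01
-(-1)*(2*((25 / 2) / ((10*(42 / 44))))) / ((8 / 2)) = 55 / 84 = 0.65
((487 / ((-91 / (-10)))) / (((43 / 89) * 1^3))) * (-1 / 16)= -6.92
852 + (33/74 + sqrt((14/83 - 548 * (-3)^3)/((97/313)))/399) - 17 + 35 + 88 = sqrt(3094721200966)/3212349 + 70925/74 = 958.99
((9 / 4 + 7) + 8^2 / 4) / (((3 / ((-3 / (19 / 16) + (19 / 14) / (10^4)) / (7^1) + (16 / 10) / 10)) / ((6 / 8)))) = -377784339 / 297920000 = -1.27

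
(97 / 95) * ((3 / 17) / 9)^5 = 0.00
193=193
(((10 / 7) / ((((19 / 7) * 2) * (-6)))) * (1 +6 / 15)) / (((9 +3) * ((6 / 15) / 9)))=-35 / 304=-0.12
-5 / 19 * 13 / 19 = -65 / 361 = -0.18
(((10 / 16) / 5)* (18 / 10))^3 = 729 / 64000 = 0.01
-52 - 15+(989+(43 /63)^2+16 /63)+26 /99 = 40296491 /43659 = 922.98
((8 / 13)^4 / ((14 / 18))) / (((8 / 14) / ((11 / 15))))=33792 / 142805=0.24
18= 18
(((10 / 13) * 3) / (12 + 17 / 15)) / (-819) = -50 / 233051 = -0.00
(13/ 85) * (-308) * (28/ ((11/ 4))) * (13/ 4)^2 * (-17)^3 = 124446868/ 5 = 24889373.60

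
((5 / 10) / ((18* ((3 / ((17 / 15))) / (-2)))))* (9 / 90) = -17 / 8100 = -0.00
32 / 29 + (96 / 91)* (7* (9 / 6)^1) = 4592 / 377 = 12.18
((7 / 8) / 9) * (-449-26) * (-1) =3325 / 72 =46.18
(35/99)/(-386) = -35/38214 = -0.00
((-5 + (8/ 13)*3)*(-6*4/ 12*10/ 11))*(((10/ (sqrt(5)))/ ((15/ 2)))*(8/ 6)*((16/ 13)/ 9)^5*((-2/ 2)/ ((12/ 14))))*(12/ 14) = -2751463424*sqrt(5)/ 28216806219459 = -0.00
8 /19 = 0.42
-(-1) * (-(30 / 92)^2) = -225 / 2116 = -0.11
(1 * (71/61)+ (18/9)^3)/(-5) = -559/305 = -1.83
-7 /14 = -0.50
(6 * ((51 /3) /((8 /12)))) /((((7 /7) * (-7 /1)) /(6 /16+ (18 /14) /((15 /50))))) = -39933 /392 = -101.87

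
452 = 452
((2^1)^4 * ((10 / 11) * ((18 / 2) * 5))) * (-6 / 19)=-43200 / 209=-206.70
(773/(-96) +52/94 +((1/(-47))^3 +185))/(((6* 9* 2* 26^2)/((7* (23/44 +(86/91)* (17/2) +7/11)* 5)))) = 325568724767725/416227995076608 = 0.78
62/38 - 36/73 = 1579/1387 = 1.14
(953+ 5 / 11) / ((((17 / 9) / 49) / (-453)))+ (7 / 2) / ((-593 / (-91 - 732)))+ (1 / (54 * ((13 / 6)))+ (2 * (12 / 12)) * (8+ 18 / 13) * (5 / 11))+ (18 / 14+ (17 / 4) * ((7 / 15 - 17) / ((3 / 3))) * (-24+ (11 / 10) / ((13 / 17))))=-50871676131484973 / 4540986450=-11202780.87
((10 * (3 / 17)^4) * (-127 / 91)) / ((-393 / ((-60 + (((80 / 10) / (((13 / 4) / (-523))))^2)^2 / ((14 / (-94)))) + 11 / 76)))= -282622469620509967516875 / 444953367520298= -635173234.43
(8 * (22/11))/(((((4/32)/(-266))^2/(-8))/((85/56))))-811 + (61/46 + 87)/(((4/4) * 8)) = -323766812145/368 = -879801119.96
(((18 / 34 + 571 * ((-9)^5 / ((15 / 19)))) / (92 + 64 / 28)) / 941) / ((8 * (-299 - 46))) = 1411742381 / 8094482000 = 0.17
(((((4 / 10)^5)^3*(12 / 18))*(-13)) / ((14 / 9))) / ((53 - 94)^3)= 1277952 / 14723114013671875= 0.00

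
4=4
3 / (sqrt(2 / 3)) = 3 *sqrt(6) / 2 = 3.67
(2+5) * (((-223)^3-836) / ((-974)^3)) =77632821 / 924010424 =0.08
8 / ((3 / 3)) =8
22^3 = 10648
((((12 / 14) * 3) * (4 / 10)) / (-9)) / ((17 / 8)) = -32 / 595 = -0.05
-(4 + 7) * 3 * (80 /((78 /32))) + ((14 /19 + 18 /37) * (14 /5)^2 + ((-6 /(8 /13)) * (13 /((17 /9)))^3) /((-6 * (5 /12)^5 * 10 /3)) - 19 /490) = 796219894180652883 /68752982593750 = 11580.88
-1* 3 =-3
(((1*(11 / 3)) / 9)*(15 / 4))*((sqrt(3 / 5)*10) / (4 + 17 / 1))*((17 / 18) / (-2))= -935*sqrt(15) / 13608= -0.27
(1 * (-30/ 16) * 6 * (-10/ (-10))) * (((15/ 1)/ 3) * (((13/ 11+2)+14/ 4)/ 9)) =-3675/ 88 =-41.76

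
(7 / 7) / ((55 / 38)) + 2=148 / 55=2.69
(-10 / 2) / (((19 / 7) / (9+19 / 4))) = -1925 / 76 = -25.33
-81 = -81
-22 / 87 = -0.25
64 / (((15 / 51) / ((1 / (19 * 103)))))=1088 / 9785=0.11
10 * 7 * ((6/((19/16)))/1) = 353.68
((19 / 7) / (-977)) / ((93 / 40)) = -760 / 636027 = -0.00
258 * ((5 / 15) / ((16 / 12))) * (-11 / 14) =-1419 / 28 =-50.68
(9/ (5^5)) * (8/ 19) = 72/ 59375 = 0.00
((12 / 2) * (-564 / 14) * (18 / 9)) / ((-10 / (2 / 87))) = 1.11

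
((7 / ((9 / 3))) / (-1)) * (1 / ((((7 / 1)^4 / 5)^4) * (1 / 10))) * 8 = -50000 / 14242684529829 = -0.00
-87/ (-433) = 87/ 433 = 0.20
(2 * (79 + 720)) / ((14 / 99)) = 11300.14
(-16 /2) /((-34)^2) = -2 /289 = -0.01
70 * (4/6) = 140/3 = 46.67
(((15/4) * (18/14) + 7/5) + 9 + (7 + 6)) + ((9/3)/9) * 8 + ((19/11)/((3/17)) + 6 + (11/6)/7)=30979/660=46.94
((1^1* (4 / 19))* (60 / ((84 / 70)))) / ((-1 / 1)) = -200 / 19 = -10.53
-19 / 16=-1.19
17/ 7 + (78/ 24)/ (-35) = 327/ 140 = 2.34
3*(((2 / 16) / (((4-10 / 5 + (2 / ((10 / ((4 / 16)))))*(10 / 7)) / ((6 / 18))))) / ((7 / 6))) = 3 / 58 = 0.05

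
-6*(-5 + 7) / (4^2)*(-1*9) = 27 / 4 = 6.75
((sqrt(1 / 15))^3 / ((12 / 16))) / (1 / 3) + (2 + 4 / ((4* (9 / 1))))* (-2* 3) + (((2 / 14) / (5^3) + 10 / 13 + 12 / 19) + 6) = -3413509 / 648375 + 4* sqrt(15) / 225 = -5.20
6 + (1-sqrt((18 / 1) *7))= 7-3 *sqrt(14)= -4.22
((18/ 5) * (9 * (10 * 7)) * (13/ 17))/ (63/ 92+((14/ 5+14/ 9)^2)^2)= 1589008590000/ 330360836137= 4.81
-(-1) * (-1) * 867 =-867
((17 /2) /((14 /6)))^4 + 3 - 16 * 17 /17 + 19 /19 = 6304209 /38416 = 164.10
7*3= 21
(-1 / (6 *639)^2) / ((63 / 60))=-5 / 77172669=-0.00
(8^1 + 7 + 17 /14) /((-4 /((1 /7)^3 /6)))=-227 /115248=-0.00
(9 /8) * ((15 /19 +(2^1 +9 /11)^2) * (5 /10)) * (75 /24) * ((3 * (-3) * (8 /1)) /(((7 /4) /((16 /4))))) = -40649850 /16093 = -2525.93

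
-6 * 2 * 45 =-540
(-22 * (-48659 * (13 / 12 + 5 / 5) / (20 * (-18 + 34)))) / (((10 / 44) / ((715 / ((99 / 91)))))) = 34825976185 / 1728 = 20153921.40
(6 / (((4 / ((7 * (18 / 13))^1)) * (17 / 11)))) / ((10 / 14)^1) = 14553 / 1105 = 13.17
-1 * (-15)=15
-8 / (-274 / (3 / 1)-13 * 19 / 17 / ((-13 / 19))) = 408 / 3575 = 0.11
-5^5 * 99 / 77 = -28125 / 7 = -4017.86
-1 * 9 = -9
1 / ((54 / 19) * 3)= 19 / 162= 0.12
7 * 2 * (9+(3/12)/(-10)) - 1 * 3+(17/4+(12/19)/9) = 72373/570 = 126.97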